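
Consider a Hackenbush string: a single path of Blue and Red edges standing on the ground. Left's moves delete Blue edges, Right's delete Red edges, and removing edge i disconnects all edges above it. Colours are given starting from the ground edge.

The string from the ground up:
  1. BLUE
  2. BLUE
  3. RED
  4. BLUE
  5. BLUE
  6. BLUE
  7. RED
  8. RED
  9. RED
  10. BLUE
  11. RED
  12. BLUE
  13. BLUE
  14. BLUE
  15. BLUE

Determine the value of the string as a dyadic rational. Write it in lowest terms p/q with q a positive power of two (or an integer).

15455/8192

Build v(s[:k]) for k = 1..15, string s = BLUE BLUE RED BLUE BLUE BLUE RED RED RED BLUE RED BLUE BLUE BLUE BLUE.
1 of 15 · B · max L 0 · min R +∞ — 1
2 of 15 · BB · max L 1 · min R +∞ — 2
3 of 15 · BBR · max L 1 · min R 2 — 3/2
4 of 15 · BBRB · max L 3/2 · min R 2 — 7/4
5 of 15 · BBRBB · max L 7/4 · min R 2 — 15/8
6 of 15 · BBRBBB · max L 15/8 · min R 2 — 31/16
7 of 15 · BBRBBBR · max L 15/8 · min R 31/16 — 61/32
8 of 15 · BBRBBBRR · max L 15/8 · min R 61/32 — 121/64
9 of 15 · BBRBBBRRR · max L 15/8 · min R 121/64 — 241/128
10 of 15 · BBRBBBRRRB · max L 241/128 · min R 121/64 — 483/256
11 of 15 · BBRBBBRRRBR · max L 241/128 · min R 483/256 — 965/512
12 of 15 · BBRBBBRRRBRB · max L 965/512 · min R 483/256 — 1931/1024
13 of 15 · BBRBBBRRRBRBB · max L 1931/1024 · min R 483/256 — 3863/2048
14 of 15 · BBRBBBRRRBRBBB · max L 3863/2048 · min R 483/256 — 7727/4096
15 of 15 · BBRBBBRRRBRBBBB · max L 7727/4096 · min R 483/256 — 15455/8192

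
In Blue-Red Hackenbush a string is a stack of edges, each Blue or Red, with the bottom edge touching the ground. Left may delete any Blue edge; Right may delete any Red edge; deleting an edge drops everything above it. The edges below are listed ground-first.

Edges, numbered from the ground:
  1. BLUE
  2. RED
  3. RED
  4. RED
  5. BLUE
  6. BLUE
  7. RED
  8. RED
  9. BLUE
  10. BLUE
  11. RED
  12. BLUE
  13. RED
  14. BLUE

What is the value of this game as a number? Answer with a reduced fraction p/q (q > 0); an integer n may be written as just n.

1643/8192

Recurse on prefixes of the 14-edge string BLUE RED RED RED BLUE BLUE RED RED BLUE BLUE RED BLUE RED BLUE:
val_1 [B]  L=[0]  R=[]  → 1
val_2 [BR]  L=[0]  R=[1]  → 1/2
val_3 [BRR]  L=[0]  R=[1/2; 1]  → 1/4
val_4 [BRRR]  L=[0]  R=[1/4; 1/2; 1]  → 1/8
val_5 [BRRRB]  L=[0; 1/8]  R=[1/4; 1/2; 1]  → 3/16
val_6 [BRRRBB]  L=[0; 1/8; 3/16]  R=[1/4; 1/2; 1]  → 7/32
val_7 [BRRRBBR]  L=[0; 1/8; 3/16]  R=[7/32; 1/4; 1/2; 1]  → 13/64
val_8 [BRRRBBRR]  L=[0; 1/8; 3/16]  R=[13/64; 7/32; 1/4; 1/2; 1]  → 25/128
val_9 [BRRRBBRRB]  L=[0; 1/8; 3/16; 25/128]  R=[13/64; 7/32; 1/4; 1/2; 1]  → 51/256
val_10 [BRRRBBRRBB]  L=[0; 1/8; 3/16; 25/128; 51/256]  R=[13/64; 7/32; 1/4; 1/2; 1]  → 103/512
val_11 [BRRRBBRRBBR]  L=[0; 1/8; 3/16; 25/128; 51/256]  R=[103/512; 13/64; 7/32; 1/4; 1/2; 1]  → 205/1024
val_12 [BRRRBBRRBBRB]  L=[0; 1/8; 3/16; 25/128; 51/256; 205/1024]  R=[103/512; 13/64; 7/32; 1/4; 1/2; 1]  → 411/2048
val_13 [BRRRBBRRBBRBR]  L=[0; 1/8; 3/16; 25/128; 51/256; 205/1024]  R=[411/2048; 103/512; 13/64; 7/32; 1/4; 1/2; 1]  → 821/4096
val_14 [BRRRBBRRBBRBRB]  L=[0; 1/8; 3/16; 25/128; 51/256; 205/1024; 821/4096]  R=[411/2048; 103/512; 13/64; 7/32; 1/4; 1/2; 1]  → 1643/8192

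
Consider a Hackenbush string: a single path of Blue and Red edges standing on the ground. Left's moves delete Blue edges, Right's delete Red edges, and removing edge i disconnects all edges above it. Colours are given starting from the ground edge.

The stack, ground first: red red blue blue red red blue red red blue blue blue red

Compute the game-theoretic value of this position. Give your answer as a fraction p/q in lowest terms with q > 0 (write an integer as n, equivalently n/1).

Prefix values for red red blue blue red red blue red red blue blue blue red via {L|R} + simplicity:
r: Left {  }, Right { 0 } → simplest -1
rr: Left {  }, Right { -1 0 } → simplest -2
rrb: Left { -2 }, Right { -1 0 } → simplest -3/2
rrbb: Left { -2 -3/2 }, Right { -1 0 } → simplest -5/4
rrbbr: Left { -2 -3/2 }, Right { -5/4 -1 0 } → simplest -11/8
rrbbrr: Left { -2 -3/2 }, Right { -11/8 -5/4 -1 0 } → simplest -23/16
rrbbrrb: Left { -2 -3/2 -23/16 }, Right { -11/8 -5/4 -1 0 } → simplest -45/32
rrbbrrbr: Left { -2 -3/2 -23/16 }, Right { -45/32 -11/8 -5/4 -1 0 } → simplest -91/64
rrbbrrbrr: Left { -2 -3/2 -23/16 }, Right { -91/64 -45/32 -11/8 -5/4 -1 0 } → simplest -183/128
rrbbrrbrrb: Left { -2 -3/2 -23/16 -183/128 }, Right { -91/64 -45/32 -11/8 -5/4 -1 0 } → simplest -365/256
rrbbrrbrrbb: Left { -2 -3/2 -23/16 -183/128 -365/256 }, Right { -91/64 -45/32 -11/8 -5/4 -1 0 } → simplest -729/512
rrbbrrbrrbbb: Left { -2 -3/2 -23/16 -183/128 -365/256 -729/512 }, Right { -91/64 -45/32 -11/8 -5/4 -1 0 } → simplest -1457/1024
rrbbrrbrrbbbr: Left { -2 -3/2 -23/16 -183/128 -365/256 -729/512 }, Right { -1457/1024 -91/64 -45/32 -11/8 -5/4 -1 0 } → simplest -2915/2048

-2915/2048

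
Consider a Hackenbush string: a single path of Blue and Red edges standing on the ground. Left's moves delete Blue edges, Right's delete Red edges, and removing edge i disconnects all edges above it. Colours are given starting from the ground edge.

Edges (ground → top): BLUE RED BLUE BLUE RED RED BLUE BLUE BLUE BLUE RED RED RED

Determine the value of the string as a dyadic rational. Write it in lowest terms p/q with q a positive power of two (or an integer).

3313/4096

Prefix values for BLUE RED BLUE BLUE RED RED BLUE BLUE BLUE BLUE RED RED RED via {L|R} + simplicity:
B: Left { 0 }, Right { (no moves) } => simplest 1
BR: Left { 0 }, Right { 1 } => simplest 1/2
BRB: Left { 0, 1/2 }, Right { 1 } => simplest 3/4
BRBB: Left { 0, 1/2, 3/4 }, Right { 1 } => simplest 7/8
BRBBR: Left { 0, 1/2, 3/4 }, Right { 7/8, 1 } => simplest 13/16
BRBBRR: Left { 0, 1/2, 3/4 }, Right { 13/16, 7/8, 1 } => simplest 25/32
BRBBRRB: Left { 0, 1/2, 3/4, 25/32 }, Right { 13/16, 7/8, 1 } => simplest 51/64
BRBBRRBB: Left { 0, 1/2, 3/4, 25/32, 51/64 }, Right { 13/16, 7/8, 1 } => simplest 103/128
BRBBRRBBB: Left { 0, 1/2, 3/4, 25/32, 51/64, 103/128 }, Right { 13/16, 7/8, 1 } => simplest 207/256
BRBBRRBBBB: Left { 0, 1/2, 3/4, 25/32, 51/64, 103/128, 207/256 }, Right { 13/16, 7/8, 1 } => simplest 415/512
BRBBRRBBBBR: Left { 0, 1/2, 3/4, 25/32, 51/64, 103/128, 207/256 }, Right { 415/512, 13/16, 7/8, 1 } => simplest 829/1024
BRBBRRBBBBRR: Left { 0, 1/2, 3/4, 25/32, 51/64, 103/128, 207/256 }, Right { 829/1024, 415/512, 13/16, 7/8, 1 } => simplest 1657/2048
BRBBRRBBBBRRR: Left { 0, 1/2, 3/4, 25/32, 51/64, 103/128, 207/256 }, Right { 1657/2048, 829/1024, 415/512, 13/16, 7/8, 1 } => simplest 3313/4096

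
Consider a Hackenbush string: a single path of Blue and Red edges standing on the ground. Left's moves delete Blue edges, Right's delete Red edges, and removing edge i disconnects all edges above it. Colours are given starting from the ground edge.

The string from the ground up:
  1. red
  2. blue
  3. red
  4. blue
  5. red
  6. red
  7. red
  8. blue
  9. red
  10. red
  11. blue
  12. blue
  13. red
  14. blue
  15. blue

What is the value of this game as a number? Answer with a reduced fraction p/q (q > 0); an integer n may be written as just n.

-11977/16384

Recurse on prefixes of the 15-edge string red blue red blue red red red blue red red blue blue red blue blue:
1 of 15 · r · max L −∞ · min R 0 → -1
2 of 15 · rb · max L -1 · min R 0 → -1/2
3 of 15 · rbr · max L -1 · min R -1/2 → -3/4
4 of 15 · rbrb · max L -3/4 · min R -1/2 → -5/8
5 of 15 · rbrbr · max L -3/4 · min R -5/8 → -11/16
6 of 15 · rbrbrr · max L -3/4 · min R -11/16 → -23/32
7 of 15 · rbrbrrr · max L -3/4 · min R -23/32 → -47/64
8 of 15 · rbrbrrrb · max L -47/64 · min R -23/32 → -93/128
9 of 15 · rbrbrrrbr · max L -47/64 · min R -93/128 → -187/256
10 of 15 · rbrbrrrbrr · max L -47/64 · min R -187/256 → -375/512
11 of 15 · rbrbrrrbrrb · max L -375/512 · min R -187/256 → -749/1024
12 of 15 · rbrbrrrbrrbb · max L -749/1024 · min R -187/256 → -1497/2048
13 of 15 · rbrbrrrbrrbbr · max L -749/1024 · min R -1497/2048 → -2995/4096
14 of 15 · rbrbrrrbrrbbrb · max L -2995/4096 · min R -1497/2048 → -5989/8192
15 of 15 · rbrbrrrbrrbbrbb · max L -5989/8192 · min R -1497/2048 → -11977/16384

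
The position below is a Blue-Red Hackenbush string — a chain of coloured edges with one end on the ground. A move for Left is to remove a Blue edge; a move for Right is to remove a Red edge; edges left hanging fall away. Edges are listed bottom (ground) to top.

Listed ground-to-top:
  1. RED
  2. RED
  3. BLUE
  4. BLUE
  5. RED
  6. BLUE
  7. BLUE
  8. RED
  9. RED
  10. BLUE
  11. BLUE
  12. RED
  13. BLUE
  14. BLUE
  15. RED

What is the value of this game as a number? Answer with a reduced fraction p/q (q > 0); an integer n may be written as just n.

1 of 15 · R · max L −∞ · min R 0 gives -1
2 of 15 · RR · max L −∞ · min R -1 gives -2
3 of 15 · RRB · max L -2 · min R -1 gives -3/2
4 of 15 · RRBB · max L -3/2 · min R -1 gives -5/4
5 of 15 · RRBBR · max L -3/2 · min R -5/4 gives -11/8
6 of 15 · RRBBRB · max L -11/8 · min R -5/4 gives -21/16
7 of 15 · RRBBRBB · max L -21/16 · min R -5/4 gives -41/32
8 of 15 · RRBBRBBR · max L -21/16 · min R -41/32 gives -83/64
9 of 15 · RRBBRBBRR · max L -21/16 · min R -83/64 gives -167/128
10 of 15 · RRBBRBBRRB · max L -167/128 · min R -83/64 gives -333/256
11 of 15 · RRBBRBBRRBB · max L -333/256 · min R -83/64 gives -665/512
12 of 15 · RRBBRBBRRBBR · max L -333/256 · min R -665/512 gives -1331/1024
13 of 15 · RRBBRBBRRBBRB · max L -1331/1024 · min R -665/512 gives -2661/2048
14 of 15 · RRBBRBBRRBBRBB · max L -2661/2048 · min R -665/512 gives -5321/4096
15 of 15 · RRBBRBBRRBBRBBR · max L -2661/2048 · min R -5321/4096 gives -10643/8192

-10643/8192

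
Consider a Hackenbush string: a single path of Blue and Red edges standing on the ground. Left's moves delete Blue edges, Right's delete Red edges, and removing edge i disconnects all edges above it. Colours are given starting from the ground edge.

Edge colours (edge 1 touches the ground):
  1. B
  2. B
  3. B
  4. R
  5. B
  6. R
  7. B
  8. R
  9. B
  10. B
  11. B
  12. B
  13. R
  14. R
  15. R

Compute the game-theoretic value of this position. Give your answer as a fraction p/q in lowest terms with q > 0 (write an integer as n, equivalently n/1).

10993/4096

edge 1 of 15 (B): { 0 | ∅ } -> 1
edge 2 of 15 (B): { 0 1 | ∅ } -> 2
edge 3 of 15 (B): { 0 1 2 | ∅ } -> 3
edge 4 of 15 (R): { 0 1 2 | 3 } -> 5/2
edge 5 of 15 (B): { 0 1 2 5/2 | 3 } -> 11/4
edge 6 of 15 (R): { 0 1 2 5/2 | 11/4 3 } -> 21/8
edge 7 of 15 (B): { 0 1 2 5/2 21/8 | 11/4 3 } -> 43/16
edge 8 of 15 (R): { 0 1 2 5/2 21/8 | 43/16 11/4 3 } -> 85/32
edge 9 of 15 (B): { 0 1 2 5/2 21/8 85/32 | 43/16 11/4 3 } -> 171/64
edge 10 of 15 (B): { 0 1 2 5/2 21/8 85/32 171/64 | 43/16 11/4 3 } -> 343/128
edge 11 of 15 (B): { 0 1 2 5/2 21/8 85/32 171/64 343/128 | 43/16 11/4 3 } -> 687/256
edge 12 of 15 (B): { 0 1 2 5/2 21/8 85/32 171/64 343/128 687/256 | 43/16 11/4 3 } -> 1375/512
edge 13 of 15 (R): { 0 1 2 5/2 21/8 85/32 171/64 343/128 687/256 | 1375/512 43/16 11/4 3 } -> 2749/1024
edge 14 of 15 (R): { 0 1 2 5/2 21/8 85/32 171/64 343/128 687/256 | 2749/1024 1375/512 43/16 11/4 3 } -> 5497/2048
edge 15 of 15 (R): { 0 1 2 5/2 21/8 85/32 171/64 343/128 687/256 | 5497/2048 2749/1024 1375/512 43/16 11/4 3 } -> 10993/4096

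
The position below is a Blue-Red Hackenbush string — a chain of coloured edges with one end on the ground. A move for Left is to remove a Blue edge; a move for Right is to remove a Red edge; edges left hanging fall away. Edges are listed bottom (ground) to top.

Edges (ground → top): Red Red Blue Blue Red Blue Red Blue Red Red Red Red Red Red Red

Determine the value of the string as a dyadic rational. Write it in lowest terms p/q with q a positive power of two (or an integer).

-11007/8192

Prefix values for Red Red Blue Blue Red Blue Red Blue Red Red Red Red Red Red Red via {L|R} + simplicity:
G_1 [R]  L=[none]  R=[0]  gives -1
G_2 [RR]  L=[none]  R=[-1 0]  gives -2
G_3 [RRB]  L=[-2]  R=[-1 0]  gives -3/2
G_4 [RRBB]  L=[-2 -3/2]  R=[-1 0]  gives -5/4
G_5 [RRBBR]  L=[-2 -3/2]  R=[-5/4 -1 0]  gives -11/8
G_6 [RRBBRB]  L=[-2 -3/2 -11/8]  R=[-5/4 -1 0]  gives -21/16
G_7 [RRBBRBR]  L=[-2 -3/2 -11/8]  R=[-21/16 -5/4 -1 0]  gives -43/32
G_8 [RRBBRBRB]  L=[-2 -3/2 -11/8 -43/32]  R=[-21/16 -5/4 -1 0]  gives -85/64
G_9 [RRBBRBRBR]  L=[-2 -3/2 -11/8 -43/32]  R=[-85/64 -21/16 -5/4 -1 0]  gives -171/128
G_10 [RRBBRBRBRR]  L=[-2 -3/2 -11/8 -43/32]  R=[-171/128 -85/64 -21/16 -5/4 -1 0]  gives -343/256
G_11 [RRBBRBRBRRR]  L=[-2 -3/2 -11/8 -43/32]  R=[-343/256 -171/128 -85/64 -21/16 -5/4 -1 0]  gives -687/512
G_12 [RRBBRBRBRRRR]  L=[-2 -3/2 -11/8 -43/32]  R=[-687/512 -343/256 -171/128 -85/64 -21/16 -5/4 -1 0]  gives -1375/1024
G_13 [RRBBRBRBRRRRR]  L=[-2 -3/2 -11/8 -43/32]  R=[-1375/1024 -687/512 -343/256 -171/128 -85/64 -21/16 -5/4 -1 0]  gives -2751/2048
G_14 [RRBBRBRBRRRRRR]  L=[-2 -3/2 -11/8 -43/32]  R=[-2751/2048 -1375/1024 -687/512 -343/256 -171/128 -85/64 -21/16 -5/4 -1 0]  gives -5503/4096
G_15 [RRBBRBRBRRRRRRR]  L=[-2 -3/2 -11/8 -43/32]  R=[-5503/4096 -2751/2048 -1375/1024 -687/512 -343/256 -171/128 -85/64 -21/16 -5/4 -1 0]  gives -11007/8192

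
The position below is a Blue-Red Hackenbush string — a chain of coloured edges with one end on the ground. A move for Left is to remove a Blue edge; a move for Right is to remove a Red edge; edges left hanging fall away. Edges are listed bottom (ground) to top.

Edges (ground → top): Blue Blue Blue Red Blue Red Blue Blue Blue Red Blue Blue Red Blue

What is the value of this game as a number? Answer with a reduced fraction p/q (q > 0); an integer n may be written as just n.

v(B) = { 0 | · } gives 1
v(BB) = { 0,1 | · } gives 2
v(BBB) = { 0,1,2 | · } gives 3
v(BBBR) = { 0,1,2 | 3 } gives 5/2
v(BBBRB) = { 0,1,2,5/2 | 3 } gives 11/4
v(BBBRBR) = { 0,1,2,5/2 | 11/4,3 } gives 21/8
v(BBBRBRB) = { 0,1,2,5/2,21/8 | 11/4,3 } gives 43/16
v(BBBRBRBB) = { 0,1,2,5/2,21/8,43/16 | 11/4,3 } gives 87/32
v(BBBRBRBBB) = { 0,1,2,5/2,21/8,43/16,87/32 | 11/4,3 } gives 175/64
v(BBBRBRBBBR) = { 0,1,2,5/2,21/8,43/16,87/32 | 175/64,11/4,3 } gives 349/128
v(BBBRBRBBBRB) = { 0,1,2,5/2,21/8,43/16,87/32,349/128 | 175/64,11/4,3 } gives 699/256
v(BBBRBRBBBRBB) = { 0,1,2,5/2,21/8,43/16,87/32,349/128,699/256 | 175/64,11/4,3 } gives 1399/512
v(BBBRBRBBBRBBR) = { 0,1,2,5/2,21/8,43/16,87/32,349/128,699/256 | 1399/512,175/64,11/4,3 } gives 2797/1024
v(BBBRBRBBBRBBRB) = { 0,1,2,5/2,21/8,43/16,87/32,349/128,699/256,2797/1024 | 1399/512,175/64,11/4,3 } gives 5595/2048

5595/2048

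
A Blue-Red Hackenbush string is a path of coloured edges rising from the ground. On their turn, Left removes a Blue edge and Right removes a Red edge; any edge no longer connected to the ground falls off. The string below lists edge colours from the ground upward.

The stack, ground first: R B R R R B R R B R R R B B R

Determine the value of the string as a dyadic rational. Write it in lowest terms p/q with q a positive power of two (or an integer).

R: Left { ∅ }, Right { 0 } = simplest -1
RB: Left { -1 }, Right { 0 } = simplest -1/2
RBR: Left { -1 }, Right { -1/2 0 } = simplest -3/4
RBRR: Left { -1 }, Right { -3/4 -1/2 0 } = simplest -7/8
RBRRR: Left { -1 }, Right { -7/8 -3/4 -1/2 0 } = simplest -15/16
RBRRRB: Left { -1 -15/16 }, Right { -7/8 -3/4 -1/2 0 } = simplest -29/32
RBRRRBR: Left { -1 -15/16 }, Right { -29/32 -7/8 -3/4 -1/2 0 } = simplest -59/64
RBRRRBRR: Left { -1 -15/16 }, Right { -59/64 -29/32 -7/8 -3/4 -1/2 0 } = simplest -119/128
RBRRRBRRB: Left { -1 -15/16 -119/128 }, Right { -59/64 -29/32 -7/8 -3/4 -1/2 0 } = simplest -237/256
RBRRRBRRBR: Left { -1 -15/16 -119/128 }, Right { -237/256 -59/64 -29/32 -7/8 -3/4 -1/2 0 } = simplest -475/512
RBRRRBRRBRR: Left { -1 -15/16 -119/128 }, Right { -475/512 -237/256 -59/64 -29/32 -7/8 -3/4 -1/2 0 } = simplest -951/1024
RBRRRBRRBRRR: Left { -1 -15/16 -119/128 }, Right { -951/1024 -475/512 -237/256 -59/64 -29/32 -7/8 -3/4 -1/2 0 } = simplest -1903/2048
RBRRRBRRBRRRB: Left { -1 -15/16 -119/128 -1903/2048 }, Right { -951/1024 -475/512 -237/256 -59/64 -29/32 -7/8 -3/4 -1/2 0 } = simplest -3805/4096
RBRRRBRRBRRRBB: Left { -1 -15/16 -119/128 -1903/2048 -3805/4096 }, Right { -951/1024 -475/512 -237/256 -59/64 -29/32 -7/8 -3/4 -1/2 0 } = simplest -7609/8192
RBRRRBRRBRRRBBR: Left { -1 -15/16 -119/128 -1903/2048 -3805/4096 }, Right { -7609/8192 -951/1024 -475/512 -237/256 -59/64 -29/32 -7/8 -3/4 -1/2 0 } = simplest -15219/16384

-15219/16384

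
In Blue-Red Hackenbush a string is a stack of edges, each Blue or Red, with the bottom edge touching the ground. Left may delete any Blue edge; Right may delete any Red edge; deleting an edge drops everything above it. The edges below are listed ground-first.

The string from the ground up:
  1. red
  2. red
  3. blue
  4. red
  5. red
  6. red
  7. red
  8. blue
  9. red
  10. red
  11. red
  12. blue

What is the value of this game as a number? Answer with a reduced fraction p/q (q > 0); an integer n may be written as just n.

-2013/1024

edge 1 of 12 (red): {  | 0 } => -1
edge 2 of 12 (red): {  | -1; 0 } => -2
edge 3 of 12 (blue): { -2 | -1; 0 } => -3/2
edge 4 of 12 (red): { -2 | -3/2; -1; 0 } => -7/4
edge 5 of 12 (red): { -2 | -7/4; -3/2; -1; 0 } => -15/8
edge 6 of 12 (red): { -2 | -15/8; -7/4; -3/2; -1; 0 } => -31/16
edge 7 of 12 (red): { -2 | -31/16; -15/8; -7/4; -3/2; -1; 0 } => -63/32
edge 8 of 12 (blue): { -2; -63/32 | -31/16; -15/8; -7/4; -3/2; -1; 0 } => -125/64
edge 9 of 12 (red): { -2; -63/32 | -125/64; -31/16; -15/8; -7/4; -3/2; -1; 0 } => -251/128
edge 10 of 12 (red): { -2; -63/32 | -251/128; -125/64; -31/16; -15/8; -7/4; -3/2; -1; 0 } => -503/256
edge 11 of 12 (red): { -2; -63/32 | -503/256; -251/128; -125/64; -31/16; -15/8; -7/4; -3/2; -1; 0 } => -1007/512
edge 12 of 12 (blue): { -2; -63/32; -1007/512 | -503/256; -251/128; -125/64; -31/16; -15/8; -7/4; -3/2; -1; 0 } => -2013/1024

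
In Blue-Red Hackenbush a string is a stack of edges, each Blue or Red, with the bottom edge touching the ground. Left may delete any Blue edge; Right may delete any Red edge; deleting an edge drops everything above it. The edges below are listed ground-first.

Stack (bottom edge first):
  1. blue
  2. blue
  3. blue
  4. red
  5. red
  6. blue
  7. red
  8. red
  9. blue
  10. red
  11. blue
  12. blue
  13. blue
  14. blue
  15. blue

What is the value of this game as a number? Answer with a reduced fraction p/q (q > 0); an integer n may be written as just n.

G(b) = { 0 | (no moves) } gives 1
G(bb) = { 0 1 | (no moves) } gives 2
G(bbb) = { 0 1 2 | (no moves) } gives 3
G(bbbr) = { 0 1 2 | 3 } gives 5/2
G(bbbrr) = { 0 1 2 | 5/2 3 } gives 9/4
G(bbbrrb) = { 0 1 2 9/4 | 5/2 3 } gives 19/8
G(bbbrrbr) = { 0 1 2 9/4 | 19/8 5/2 3 } gives 37/16
G(bbbrrbrr) = { 0 1 2 9/4 | 37/16 19/8 5/2 3 } gives 73/32
G(bbbrrbrrb) = { 0 1 2 9/4 73/32 | 37/16 19/8 5/2 3 } gives 147/64
G(bbbrrbrrbr) = { 0 1 2 9/4 73/32 | 147/64 37/16 19/8 5/2 3 } gives 293/128
G(bbbrrbrrbrb) = { 0 1 2 9/4 73/32 293/128 | 147/64 37/16 19/8 5/2 3 } gives 587/256
G(bbbrrbrrbrbb) = { 0 1 2 9/4 73/32 293/128 587/256 | 147/64 37/16 19/8 5/2 3 } gives 1175/512
G(bbbrrbrrbrbbb) = { 0 1 2 9/4 73/32 293/128 587/256 1175/512 | 147/64 37/16 19/8 5/2 3 } gives 2351/1024
G(bbbrrbrrbrbbbb) = { 0 1 2 9/4 73/32 293/128 587/256 1175/512 2351/1024 | 147/64 37/16 19/8 5/2 3 } gives 4703/2048
G(bbbrrbrrbrbbbbb) = { 0 1 2 9/4 73/32 293/128 587/256 1175/512 2351/1024 4703/2048 | 147/64 37/16 19/8 5/2 3 } gives 9407/4096

9407/4096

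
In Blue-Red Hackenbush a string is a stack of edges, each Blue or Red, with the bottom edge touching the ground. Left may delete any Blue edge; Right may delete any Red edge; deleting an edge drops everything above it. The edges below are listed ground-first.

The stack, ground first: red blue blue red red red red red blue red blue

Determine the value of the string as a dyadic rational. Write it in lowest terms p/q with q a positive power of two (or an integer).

r: Left { (no moves) }, Right { 0 } ⇒ simplest -1
rb: Left { -1 }, Right { 0 } ⇒ simplest -1/2
rbb: Left { -1 -1/2 }, Right { 0 } ⇒ simplest -1/4
rbbr: Left { -1 -1/2 }, Right { -1/4 0 } ⇒ simplest -3/8
rbbrr: Left { -1 -1/2 }, Right { -3/8 -1/4 0 } ⇒ simplest -7/16
rbbrrr: Left { -1 -1/2 }, Right { -7/16 -3/8 -1/4 0 } ⇒ simplest -15/32
rbbrrrr: Left { -1 -1/2 }, Right { -15/32 -7/16 -3/8 -1/4 0 } ⇒ simplest -31/64
rbbrrrrr: Left { -1 -1/2 }, Right { -31/64 -15/32 -7/16 -3/8 -1/4 0 } ⇒ simplest -63/128
rbbrrrrrb: Left { -1 -1/2 -63/128 }, Right { -31/64 -15/32 -7/16 -3/8 -1/4 0 } ⇒ simplest -125/256
rbbrrrrrbr: Left { -1 -1/2 -63/128 }, Right { -125/256 -31/64 -15/32 -7/16 -3/8 -1/4 0 } ⇒ simplest -251/512
rbbrrrrrbrb: Left { -1 -1/2 -63/128 -251/512 }, Right { -125/256 -31/64 -15/32 -7/16 -3/8 -1/4 0 } ⇒ simplest -501/1024

-501/1024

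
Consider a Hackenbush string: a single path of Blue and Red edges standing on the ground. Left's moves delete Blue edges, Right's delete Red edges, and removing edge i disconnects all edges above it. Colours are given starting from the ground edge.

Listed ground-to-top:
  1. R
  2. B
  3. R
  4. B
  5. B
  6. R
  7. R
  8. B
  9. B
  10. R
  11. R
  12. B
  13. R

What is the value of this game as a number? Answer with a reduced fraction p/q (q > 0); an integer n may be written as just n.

Build val(s[:k]) for k = 1..13, string s = R B R B B R R B B R R B R.
val_1 [R]  L=[∅]  R=[0]  so -1
val_2 [RB]  L=[-1]  R=[0]  so -1/2
val_3 [RBR]  L=[-1]  R=[-1/2, 0]  so -3/4
val_4 [RBRB]  L=[-1, -3/4]  R=[-1/2, 0]  so -5/8
val_5 [RBRBB]  L=[-1, -3/4, -5/8]  R=[-1/2, 0]  so -9/16
val_6 [RBRBBR]  L=[-1, -3/4, -5/8]  R=[-9/16, -1/2, 0]  so -19/32
val_7 [RBRBBRR]  L=[-1, -3/4, -5/8]  R=[-19/32, -9/16, -1/2, 0]  so -39/64
val_8 [RBRBBRRB]  L=[-1, -3/4, -5/8, -39/64]  R=[-19/32, -9/16, -1/2, 0]  so -77/128
val_9 [RBRBBRRBB]  L=[-1, -3/4, -5/8, -39/64, -77/128]  R=[-19/32, -9/16, -1/2, 0]  so -153/256
val_10 [RBRBBRRBBR]  L=[-1, -3/4, -5/8, -39/64, -77/128]  R=[-153/256, -19/32, -9/16, -1/2, 0]  so -307/512
val_11 [RBRBBRRBBRR]  L=[-1, -3/4, -5/8, -39/64, -77/128]  R=[-307/512, -153/256, -19/32, -9/16, -1/2, 0]  so -615/1024
val_12 [RBRBBRRBBRRB]  L=[-1, -3/4, -5/8, -39/64, -77/128, -615/1024]  R=[-307/512, -153/256, -19/32, -9/16, -1/2, 0]  so -1229/2048
val_13 [RBRBBRRBBRRBR]  L=[-1, -3/4, -5/8, -39/64, -77/128, -615/1024]  R=[-1229/2048, -307/512, -153/256, -19/32, -9/16, -1/2, 0]  so -2459/4096

-2459/4096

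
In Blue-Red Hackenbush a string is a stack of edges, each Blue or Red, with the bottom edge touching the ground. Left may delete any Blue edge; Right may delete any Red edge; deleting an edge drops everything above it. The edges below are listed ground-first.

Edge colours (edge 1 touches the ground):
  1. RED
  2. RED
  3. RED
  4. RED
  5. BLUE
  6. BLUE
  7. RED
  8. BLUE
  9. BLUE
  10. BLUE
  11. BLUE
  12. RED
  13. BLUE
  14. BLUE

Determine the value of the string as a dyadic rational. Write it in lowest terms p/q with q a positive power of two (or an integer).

1 of 14 · R · max L −∞ · min R 0 gives -1
2 of 14 · RR · max L −∞ · min R -1 gives -2
3 of 14 · RRR · max L −∞ · min R -2 gives -3
4 of 14 · RRRR · max L −∞ · min R -3 gives -4
5 of 14 · RRRRB · max L -4 · min R -3 gives -7/2
6 of 14 · RRRRBB · max L -7/2 · min R -3 gives -13/4
7 of 14 · RRRRBBR · max L -7/2 · min R -13/4 gives -27/8
8 of 14 · RRRRBBRB · max L -27/8 · min R -13/4 gives -53/16
9 of 14 · RRRRBBRBB · max L -53/16 · min R -13/4 gives -105/32
10 of 14 · RRRRBBRBBB · max L -105/32 · min R -13/4 gives -209/64
11 of 14 · RRRRBBRBBBB · max L -209/64 · min R -13/4 gives -417/128
12 of 14 · RRRRBBRBBBBR · max L -209/64 · min R -417/128 gives -835/256
13 of 14 · RRRRBBRBBBBRB · max L -835/256 · min R -417/128 gives -1669/512
14 of 14 · RRRRBBRBBBBRBB · max L -1669/512 · min R -417/128 gives -3337/1024

-3337/1024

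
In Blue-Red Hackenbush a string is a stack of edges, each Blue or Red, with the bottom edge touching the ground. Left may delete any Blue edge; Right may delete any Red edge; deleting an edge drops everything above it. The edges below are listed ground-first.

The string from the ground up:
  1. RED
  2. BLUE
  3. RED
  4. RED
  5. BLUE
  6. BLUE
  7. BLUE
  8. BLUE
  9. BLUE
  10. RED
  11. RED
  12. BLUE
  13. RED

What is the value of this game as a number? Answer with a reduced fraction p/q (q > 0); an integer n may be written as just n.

G_1 [R]  L=[∅]  R=[0]  gives -1
G_2 [RB]  L=[-1]  R=[0]  gives -1/2
G_3 [RBR]  L=[-1]  R=[-1/2,0]  gives -3/4
G_4 [RBRR]  L=[-1]  R=[-3/4,-1/2,0]  gives -7/8
G_5 [RBRRB]  L=[-1,-7/8]  R=[-3/4,-1/2,0]  gives -13/16
G_6 [RBRRBB]  L=[-1,-7/8,-13/16]  R=[-3/4,-1/2,0]  gives -25/32
G_7 [RBRRBBB]  L=[-1,-7/8,-13/16,-25/32]  R=[-3/4,-1/2,0]  gives -49/64
G_8 [RBRRBBBB]  L=[-1,-7/8,-13/16,-25/32,-49/64]  R=[-3/4,-1/2,0]  gives -97/128
G_9 [RBRRBBBBB]  L=[-1,-7/8,-13/16,-25/32,-49/64,-97/128]  R=[-3/4,-1/2,0]  gives -193/256
G_10 [RBRRBBBBBR]  L=[-1,-7/8,-13/16,-25/32,-49/64,-97/128]  R=[-193/256,-3/4,-1/2,0]  gives -387/512
G_11 [RBRRBBBBBRR]  L=[-1,-7/8,-13/16,-25/32,-49/64,-97/128]  R=[-387/512,-193/256,-3/4,-1/2,0]  gives -775/1024
G_12 [RBRRBBBBBRRB]  L=[-1,-7/8,-13/16,-25/32,-49/64,-97/128,-775/1024]  R=[-387/512,-193/256,-3/4,-1/2,0]  gives -1549/2048
G_13 [RBRRBBBBBRRBR]  L=[-1,-7/8,-13/16,-25/32,-49/64,-97/128,-775/1024]  R=[-1549/2048,-387/512,-193/256,-3/4,-1/2,0]  gives -3099/4096

-3099/4096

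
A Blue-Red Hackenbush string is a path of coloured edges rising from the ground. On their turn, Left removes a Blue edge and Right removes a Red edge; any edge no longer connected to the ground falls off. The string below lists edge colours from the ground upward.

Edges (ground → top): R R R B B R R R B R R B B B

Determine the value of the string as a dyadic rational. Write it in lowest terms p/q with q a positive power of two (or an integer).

-5041/2048

Build val(s[:k]) for k = 1..14, string s = R R R B B R R R B R R B B B.
edge 1 of 14 (R): {  | 0 } so -1
edge 2 of 14 (R): {  | -1 0 } so -2
edge 3 of 14 (R): {  | -2 -1 0 } so -3
edge 4 of 14 (B): { -3 | -2 -1 0 } so -5/2
edge 5 of 14 (B): { -3 -5/2 | -2 -1 0 } so -9/4
edge 6 of 14 (R): { -3 -5/2 | -9/4 -2 -1 0 } so -19/8
edge 7 of 14 (R): { -3 -5/2 | -19/8 -9/4 -2 -1 0 } so -39/16
edge 8 of 14 (R): { -3 -5/2 | -39/16 -19/8 -9/4 -2 -1 0 } so -79/32
edge 9 of 14 (B): { -3 -5/2 -79/32 | -39/16 -19/8 -9/4 -2 -1 0 } so -157/64
edge 10 of 14 (R): { -3 -5/2 -79/32 | -157/64 -39/16 -19/8 -9/4 -2 -1 0 } so -315/128
edge 11 of 14 (R): { -3 -5/2 -79/32 | -315/128 -157/64 -39/16 -19/8 -9/4 -2 -1 0 } so -631/256
edge 12 of 14 (B): { -3 -5/2 -79/32 -631/256 | -315/128 -157/64 -39/16 -19/8 -9/4 -2 -1 0 } so -1261/512
edge 13 of 14 (B): { -3 -5/2 -79/32 -631/256 -1261/512 | -315/128 -157/64 -39/16 -19/8 -9/4 -2 -1 0 } so -2521/1024
edge 14 of 14 (B): { -3 -5/2 -79/32 -631/256 -1261/512 -2521/1024 | -315/128 -157/64 -39/16 -19/8 -9/4 -2 -1 0 } so -5041/2048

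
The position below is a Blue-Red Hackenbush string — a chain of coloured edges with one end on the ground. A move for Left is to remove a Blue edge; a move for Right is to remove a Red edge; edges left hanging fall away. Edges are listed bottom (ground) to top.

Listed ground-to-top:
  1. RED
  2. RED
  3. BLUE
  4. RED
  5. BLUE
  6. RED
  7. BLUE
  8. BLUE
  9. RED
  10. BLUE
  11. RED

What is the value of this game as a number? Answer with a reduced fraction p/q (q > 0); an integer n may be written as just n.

v(R) = {  | 0 } ⇒ -1
v(RR) = {  | -1 0 } ⇒ -2
v(RRB) = { -2 | -1 0 } ⇒ -3/2
v(RRBR) = { -2 | -3/2 -1 0 } ⇒ -7/4
v(RRBRB) = { -2 -7/4 | -3/2 -1 0 } ⇒ -13/8
v(RRBRBR) = { -2 -7/4 | -13/8 -3/2 -1 0 } ⇒ -27/16
v(RRBRBRB) = { -2 -7/4 -27/16 | -13/8 -3/2 -1 0 } ⇒ -53/32
v(RRBRBRBB) = { -2 -7/4 -27/16 -53/32 | -13/8 -3/2 -1 0 } ⇒ -105/64
v(RRBRBRBBR) = { -2 -7/4 -27/16 -53/32 | -105/64 -13/8 -3/2 -1 0 } ⇒ -211/128
v(RRBRBRBBRB) = { -2 -7/4 -27/16 -53/32 -211/128 | -105/64 -13/8 -3/2 -1 0 } ⇒ -421/256
v(RRBRBRBBRBR) = { -2 -7/4 -27/16 -53/32 -211/128 | -421/256 -105/64 -13/8 -3/2 -1 0 } ⇒ -843/512

-843/512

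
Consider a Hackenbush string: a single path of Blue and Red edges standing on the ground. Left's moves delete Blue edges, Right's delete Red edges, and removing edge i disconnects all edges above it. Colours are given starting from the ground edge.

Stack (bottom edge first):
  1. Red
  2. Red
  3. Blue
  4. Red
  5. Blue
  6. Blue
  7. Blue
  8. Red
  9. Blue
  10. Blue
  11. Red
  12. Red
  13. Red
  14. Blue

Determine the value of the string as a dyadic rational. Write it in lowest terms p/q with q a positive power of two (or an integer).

G_1 [R]  L=[∅]  R=[0]  = -1
G_2 [RR]  L=[∅]  R=[-1 0]  = -2
G_3 [RRB]  L=[-2]  R=[-1 0]  = -3/2
G_4 [RRBR]  L=[-2]  R=[-3/2 -1 0]  = -7/4
G_5 [RRBRB]  L=[-2 -7/4]  R=[-3/2 -1 0]  = -13/8
G_6 [RRBRBB]  L=[-2 -7/4 -13/8]  R=[-3/2 -1 0]  = -25/16
G_7 [RRBRBBB]  L=[-2 -7/4 -13/8 -25/16]  R=[-3/2 -1 0]  = -49/32
G_8 [RRBRBBBR]  L=[-2 -7/4 -13/8 -25/16]  R=[-49/32 -3/2 -1 0]  = -99/64
G_9 [RRBRBBBRB]  L=[-2 -7/4 -13/8 -25/16 -99/64]  R=[-49/32 -3/2 -1 0]  = -197/128
G_10 [RRBRBBBRBB]  L=[-2 -7/4 -13/8 -25/16 -99/64 -197/128]  R=[-49/32 -3/2 -1 0]  = -393/256
G_11 [RRBRBBBRBBR]  L=[-2 -7/4 -13/8 -25/16 -99/64 -197/128]  R=[-393/256 -49/32 -3/2 -1 0]  = -787/512
G_12 [RRBRBBBRBBRR]  L=[-2 -7/4 -13/8 -25/16 -99/64 -197/128]  R=[-787/512 -393/256 -49/32 -3/2 -1 0]  = -1575/1024
G_13 [RRBRBBBRBBRRR]  L=[-2 -7/4 -13/8 -25/16 -99/64 -197/128]  R=[-1575/1024 -787/512 -393/256 -49/32 -3/2 -1 0]  = -3151/2048
G_14 [RRBRBBBRBBRRRB]  L=[-2 -7/4 -13/8 -25/16 -99/64 -197/128 -3151/2048]  R=[-1575/1024 -787/512 -393/256 -49/32 -3/2 -1 0]  = -6301/4096

-6301/4096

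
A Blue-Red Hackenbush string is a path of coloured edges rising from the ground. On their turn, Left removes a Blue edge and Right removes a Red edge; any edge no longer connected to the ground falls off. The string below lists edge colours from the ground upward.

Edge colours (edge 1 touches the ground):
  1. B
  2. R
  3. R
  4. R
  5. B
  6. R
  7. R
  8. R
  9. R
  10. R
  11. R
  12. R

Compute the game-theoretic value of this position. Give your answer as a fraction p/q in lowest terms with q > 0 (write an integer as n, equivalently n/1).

value_1 [B]  L=[0]  R=[∅]  = 1
value_2 [BR]  L=[0]  R=[1]  = 1/2
value_3 [BRR]  L=[0]  R=[1/2, 1]  = 1/4
value_4 [BRRR]  L=[0]  R=[1/4, 1/2, 1]  = 1/8
value_5 [BRRRB]  L=[0, 1/8]  R=[1/4, 1/2, 1]  = 3/16
value_6 [BRRRBR]  L=[0, 1/8]  R=[3/16, 1/4, 1/2, 1]  = 5/32
value_7 [BRRRBRR]  L=[0, 1/8]  R=[5/32, 3/16, 1/4, 1/2, 1]  = 9/64
value_8 [BRRRBRRR]  L=[0, 1/8]  R=[9/64, 5/32, 3/16, 1/4, 1/2, 1]  = 17/128
value_9 [BRRRBRRRR]  L=[0, 1/8]  R=[17/128, 9/64, 5/32, 3/16, 1/4, 1/2, 1]  = 33/256
value_10 [BRRRBRRRRR]  L=[0, 1/8]  R=[33/256, 17/128, 9/64, 5/32, 3/16, 1/4, 1/2, 1]  = 65/512
value_11 [BRRRBRRRRRR]  L=[0, 1/8]  R=[65/512, 33/256, 17/128, 9/64, 5/32, 3/16, 1/4, 1/2, 1]  = 129/1024
value_12 [BRRRBRRRRRRR]  L=[0, 1/8]  R=[129/1024, 65/512, 33/256, 17/128, 9/64, 5/32, 3/16, 1/4, 1/2, 1]  = 257/2048

257/2048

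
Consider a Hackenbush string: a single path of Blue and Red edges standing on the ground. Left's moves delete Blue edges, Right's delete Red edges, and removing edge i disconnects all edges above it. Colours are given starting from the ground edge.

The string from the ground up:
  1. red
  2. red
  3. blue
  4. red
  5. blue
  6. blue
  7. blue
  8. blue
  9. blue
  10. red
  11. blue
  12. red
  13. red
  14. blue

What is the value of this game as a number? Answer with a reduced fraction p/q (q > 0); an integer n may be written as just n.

-6189/4096

Build g(s[:k]) for k = 1..14, string s = red red blue red blue blue blue blue blue red blue red red blue.
g_1 [r]  L=[∅]  R=[0]  → -1
g_2 [rr]  L=[∅]  R=[-1,0]  → -2
g_3 [rrb]  L=[-2]  R=[-1,0]  → -3/2
g_4 [rrbr]  L=[-2]  R=[-3/2,-1,0]  → -7/4
g_5 [rrbrb]  L=[-2,-7/4]  R=[-3/2,-1,0]  → -13/8
g_6 [rrbrbb]  L=[-2,-7/4,-13/8]  R=[-3/2,-1,0]  → -25/16
g_7 [rrbrbbb]  L=[-2,-7/4,-13/8,-25/16]  R=[-3/2,-1,0]  → -49/32
g_8 [rrbrbbbb]  L=[-2,-7/4,-13/8,-25/16,-49/32]  R=[-3/2,-1,0]  → -97/64
g_9 [rrbrbbbbb]  L=[-2,-7/4,-13/8,-25/16,-49/32,-97/64]  R=[-3/2,-1,0]  → -193/128
g_10 [rrbrbbbbbr]  L=[-2,-7/4,-13/8,-25/16,-49/32,-97/64]  R=[-193/128,-3/2,-1,0]  → -387/256
g_11 [rrbrbbbbbrb]  L=[-2,-7/4,-13/8,-25/16,-49/32,-97/64,-387/256]  R=[-193/128,-3/2,-1,0]  → -773/512
g_12 [rrbrbbbbbrbr]  L=[-2,-7/4,-13/8,-25/16,-49/32,-97/64,-387/256]  R=[-773/512,-193/128,-3/2,-1,0]  → -1547/1024
g_13 [rrbrbbbbbrbrr]  L=[-2,-7/4,-13/8,-25/16,-49/32,-97/64,-387/256]  R=[-1547/1024,-773/512,-193/128,-3/2,-1,0]  → -3095/2048
g_14 [rrbrbbbbbrbrrb]  L=[-2,-7/4,-13/8,-25/16,-49/32,-97/64,-387/256,-3095/2048]  R=[-1547/1024,-773/512,-193/128,-3/2,-1,0]  → -6189/4096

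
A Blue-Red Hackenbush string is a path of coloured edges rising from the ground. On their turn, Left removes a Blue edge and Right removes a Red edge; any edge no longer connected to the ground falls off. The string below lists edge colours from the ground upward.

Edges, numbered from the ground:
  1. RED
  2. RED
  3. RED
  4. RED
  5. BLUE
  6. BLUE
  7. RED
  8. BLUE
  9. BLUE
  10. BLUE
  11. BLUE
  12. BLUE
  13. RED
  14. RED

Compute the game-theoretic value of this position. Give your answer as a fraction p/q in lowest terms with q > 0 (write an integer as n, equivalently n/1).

-3335/1024

Recurse on prefixes of the 14-edge string RED RED RED RED BLUE BLUE RED BLUE BLUE BLUE BLUE BLUE RED RED:
edge 1 of 14 (RED): { none | 0 } → -1
edge 2 of 14 (RED): { none | -1, 0 } → -2
edge 3 of 14 (RED): { none | -2, -1, 0 } → -3
edge 4 of 14 (RED): { none | -3, -2, -1, 0 } → -4
edge 5 of 14 (BLUE): { -4 | -3, -2, -1, 0 } → -7/2
edge 6 of 14 (BLUE): { -4, -7/2 | -3, -2, -1, 0 } → -13/4
edge 7 of 14 (RED): { -4, -7/2 | -13/4, -3, -2, -1, 0 } → -27/8
edge 8 of 14 (BLUE): { -4, -7/2, -27/8 | -13/4, -3, -2, -1, 0 } → -53/16
edge 9 of 14 (BLUE): { -4, -7/2, -27/8, -53/16 | -13/4, -3, -2, -1, 0 } → -105/32
edge 10 of 14 (BLUE): { -4, -7/2, -27/8, -53/16, -105/32 | -13/4, -3, -2, -1, 0 } → -209/64
edge 11 of 14 (BLUE): { -4, -7/2, -27/8, -53/16, -105/32, -209/64 | -13/4, -3, -2, -1, 0 } → -417/128
edge 12 of 14 (BLUE): { -4, -7/2, -27/8, -53/16, -105/32, -209/64, -417/128 | -13/4, -3, -2, -1, 0 } → -833/256
edge 13 of 14 (RED): { -4, -7/2, -27/8, -53/16, -105/32, -209/64, -417/128 | -833/256, -13/4, -3, -2, -1, 0 } → -1667/512
edge 14 of 14 (RED): { -4, -7/2, -27/8, -53/16, -105/32, -209/64, -417/128 | -1667/512, -833/256, -13/4, -3, -2, -1, 0 } → -3335/1024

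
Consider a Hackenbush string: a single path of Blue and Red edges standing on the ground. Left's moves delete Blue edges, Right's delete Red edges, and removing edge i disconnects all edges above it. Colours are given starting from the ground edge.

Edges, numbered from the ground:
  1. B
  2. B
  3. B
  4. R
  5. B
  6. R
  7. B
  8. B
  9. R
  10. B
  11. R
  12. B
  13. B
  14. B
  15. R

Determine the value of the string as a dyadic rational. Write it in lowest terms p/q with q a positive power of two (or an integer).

Build value(s[:k]) for k = 1..15, string s = B B B R B R B B R B R B B B R.
step 1: add B to get B; options L={ 0 } R={ · } so 1
step 2: add B to get BB; options L={ 0, 1 } R={ · } so 2
step 3: add B to get BBB; options L={ 0, 1, 2 } R={ · } so 3
step 4: add R to get BBBR; options L={ 0, 1, 2 } R={ 3 } so 5/2
step 5: add B to get BBBRB; options L={ 0, 1, 2, 5/2 } R={ 3 } so 11/4
step 6: add R to get BBBRBR; options L={ 0, 1, 2, 5/2 } R={ 11/4, 3 } so 21/8
step 7: add B to get BBBRBRB; options L={ 0, 1, 2, 5/2, 21/8 } R={ 11/4, 3 } so 43/16
step 8: add B to get BBBRBRBB; options L={ 0, 1, 2, 5/2, 21/8, 43/16 } R={ 11/4, 3 } so 87/32
step 9: add R to get BBBRBRBBR; options L={ 0, 1, 2, 5/2, 21/8, 43/16 } R={ 87/32, 11/4, 3 } so 173/64
step 10: add B to get BBBRBRBBRB; options L={ 0, 1, 2, 5/2, 21/8, 43/16, 173/64 } R={ 87/32, 11/4, 3 } so 347/128
step 11: add R to get BBBRBRBBRBR; options L={ 0, 1, 2, 5/2, 21/8, 43/16, 173/64 } R={ 347/128, 87/32, 11/4, 3 } so 693/256
step 12: add B to get BBBRBRBBRBRB; options L={ 0, 1, 2, 5/2, 21/8, 43/16, 173/64, 693/256 } R={ 347/128, 87/32, 11/4, 3 } so 1387/512
step 13: add B to get BBBRBRBBRBRBB; options L={ 0, 1, 2, 5/2, 21/8, 43/16, 173/64, 693/256, 1387/512 } R={ 347/128, 87/32, 11/4, 3 } so 2775/1024
step 14: add B to get BBBRBRBBRBRBBB; options L={ 0, 1, 2, 5/2, 21/8, 43/16, 173/64, 693/256, 1387/512, 2775/1024 } R={ 347/128, 87/32, 11/4, 3 } so 5551/2048
step 15: add R to get BBBRBRBBRBRBBBR; options L={ 0, 1, 2, 5/2, 21/8, 43/16, 173/64, 693/256, 1387/512, 2775/1024 } R={ 5551/2048, 347/128, 87/32, 11/4, 3 } so 11101/4096

11101/4096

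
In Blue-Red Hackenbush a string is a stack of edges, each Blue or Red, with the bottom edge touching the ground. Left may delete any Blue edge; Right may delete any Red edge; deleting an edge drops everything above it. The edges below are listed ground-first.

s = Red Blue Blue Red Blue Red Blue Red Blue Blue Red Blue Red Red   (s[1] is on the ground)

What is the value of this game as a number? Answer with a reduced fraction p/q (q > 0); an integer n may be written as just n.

value_1 [R]  L=[·]  R=[0]  → -1
value_2 [RB]  L=[-1]  R=[0]  → -1/2
value_3 [RBB]  L=[-1, -1/2]  R=[0]  → -1/4
value_4 [RBBR]  L=[-1, -1/2]  R=[-1/4, 0]  → -3/8
value_5 [RBBRB]  L=[-1, -1/2, -3/8]  R=[-1/4, 0]  → -5/16
value_6 [RBBRBR]  L=[-1, -1/2, -3/8]  R=[-5/16, -1/4, 0]  → -11/32
value_7 [RBBRBRB]  L=[-1, -1/2, -3/8, -11/32]  R=[-5/16, -1/4, 0]  → -21/64
value_8 [RBBRBRBR]  L=[-1, -1/2, -3/8, -11/32]  R=[-21/64, -5/16, -1/4, 0]  → -43/128
value_9 [RBBRBRBRB]  L=[-1, -1/2, -3/8, -11/32, -43/128]  R=[-21/64, -5/16, -1/4, 0]  → -85/256
value_10 [RBBRBRBRBB]  L=[-1, -1/2, -3/8, -11/32, -43/128, -85/256]  R=[-21/64, -5/16, -1/4, 0]  → -169/512
value_11 [RBBRBRBRBBR]  L=[-1, -1/2, -3/8, -11/32, -43/128, -85/256]  R=[-169/512, -21/64, -5/16, -1/4, 0]  → -339/1024
value_12 [RBBRBRBRBBRB]  L=[-1, -1/2, -3/8, -11/32, -43/128, -85/256, -339/1024]  R=[-169/512, -21/64, -5/16, -1/4, 0]  → -677/2048
value_13 [RBBRBRBRBBRBR]  L=[-1, -1/2, -3/8, -11/32, -43/128, -85/256, -339/1024]  R=[-677/2048, -169/512, -21/64, -5/16, -1/4, 0]  → -1355/4096
value_14 [RBBRBRBRBBRBRR]  L=[-1, -1/2, -3/8, -11/32, -43/128, -85/256, -339/1024]  R=[-1355/4096, -677/2048, -169/512, -21/64, -5/16, -1/4, 0]  → -2711/8192

-2711/8192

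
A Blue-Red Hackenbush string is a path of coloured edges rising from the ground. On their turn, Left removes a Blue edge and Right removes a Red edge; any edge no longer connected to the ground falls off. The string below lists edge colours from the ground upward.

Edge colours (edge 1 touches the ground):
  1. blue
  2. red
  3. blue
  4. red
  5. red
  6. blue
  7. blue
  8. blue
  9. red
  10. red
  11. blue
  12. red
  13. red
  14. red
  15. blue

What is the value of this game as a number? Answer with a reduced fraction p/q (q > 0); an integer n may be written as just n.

10019/16384

Prefix values for blue red blue red red blue blue blue red red blue red red red blue via {L|R} + simplicity:
edge 1 of 15 (blue): { 0 |  } → 1
edge 2 of 15 (red): { 0 | 1 } → 1/2
edge 3 of 15 (blue): { 0; 1/2 | 1 } → 3/4
edge 4 of 15 (red): { 0; 1/2 | 3/4; 1 } → 5/8
edge 5 of 15 (red): { 0; 1/2 | 5/8; 3/4; 1 } → 9/16
edge 6 of 15 (blue): { 0; 1/2; 9/16 | 5/8; 3/4; 1 } → 19/32
edge 7 of 15 (blue): { 0; 1/2; 9/16; 19/32 | 5/8; 3/4; 1 } → 39/64
edge 8 of 15 (blue): { 0; 1/2; 9/16; 19/32; 39/64 | 5/8; 3/4; 1 } → 79/128
edge 9 of 15 (red): { 0; 1/2; 9/16; 19/32; 39/64 | 79/128; 5/8; 3/4; 1 } → 157/256
edge 10 of 15 (red): { 0; 1/2; 9/16; 19/32; 39/64 | 157/256; 79/128; 5/8; 3/4; 1 } → 313/512
edge 11 of 15 (blue): { 0; 1/2; 9/16; 19/32; 39/64; 313/512 | 157/256; 79/128; 5/8; 3/4; 1 } → 627/1024
edge 12 of 15 (red): { 0; 1/2; 9/16; 19/32; 39/64; 313/512 | 627/1024; 157/256; 79/128; 5/8; 3/4; 1 } → 1253/2048
edge 13 of 15 (red): { 0; 1/2; 9/16; 19/32; 39/64; 313/512 | 1253/2048; 627/1024; 157/256; 79/128; 5/8; 3/4; 1 } → 2505/4096
edge 14 of 15 (red): { 0; 1/2; 9/16; 19/32; 39/64; 313/512 | 2505/4096; 1253/2048; 627/1024; 157/256; 79/128; 5/8; 3/4; 1 } → 5009/8192
edge 15 of 15 (blue): { 0; 1/2; 9/16; 19/32; 39/64; 313/512; 5009/8192 | 2505/4096; 1253/2048; 627/1024; 157/256; 79/128; 5/8; 3/4; 1 } → 10019/16384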